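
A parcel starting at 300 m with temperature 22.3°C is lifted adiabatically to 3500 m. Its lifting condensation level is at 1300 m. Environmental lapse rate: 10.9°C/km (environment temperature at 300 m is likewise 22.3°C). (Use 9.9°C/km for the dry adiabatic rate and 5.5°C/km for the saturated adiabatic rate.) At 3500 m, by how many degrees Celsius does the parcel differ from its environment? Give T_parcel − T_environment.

+12.88°C (parcel warmer than environment)

Parcel:
  300–1300 m, dry: Δz = 1 km ⇒ ΔT = -9.9°C; T = 12.4°C
  1300–3500 m, saturated: Δz = 2.2 km ⇒ ΔT = -12.1°C; T = 0.3°C
Environment:
  300–3500 m, environment: Δz = 3.2 km ⇒ ΔT = -34.88°C; T = -12.58°C
T_parcel − T_env = 0.3 − (-12.58) = +12.88°C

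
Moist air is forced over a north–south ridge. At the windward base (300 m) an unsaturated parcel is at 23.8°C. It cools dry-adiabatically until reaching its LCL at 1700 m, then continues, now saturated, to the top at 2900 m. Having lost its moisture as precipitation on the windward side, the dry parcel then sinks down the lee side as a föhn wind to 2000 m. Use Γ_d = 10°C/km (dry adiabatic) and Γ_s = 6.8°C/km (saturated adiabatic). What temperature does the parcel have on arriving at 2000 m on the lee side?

300 → 1700 m (dry, 10°C/km): ΔT = -10 × 1.4 = -14°C → T = 9.8°C
1700 → 2900 m (saturated, 6.8°C/km): ΔT = -6.8 × 1.2 = -8.16°C → T = 1.64°C
2900 → 2000 m (dry descent, 10°C/km): ΔT = +10 × 0.9 = +9°C → T = 10.64°C

10.64°C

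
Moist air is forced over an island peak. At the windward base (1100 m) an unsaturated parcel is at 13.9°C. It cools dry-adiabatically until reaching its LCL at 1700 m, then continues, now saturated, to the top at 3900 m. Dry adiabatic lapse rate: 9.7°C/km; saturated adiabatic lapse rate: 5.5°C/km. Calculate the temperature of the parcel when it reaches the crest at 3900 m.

-4.02°C

Dry to 1700 m: -9.7 × 0.6 km = -5.82°C, so T = 8.08°C.
Saturated to 3900 m: -5.5 × 2.2 km = -12.1°C, so T = -4.02°C.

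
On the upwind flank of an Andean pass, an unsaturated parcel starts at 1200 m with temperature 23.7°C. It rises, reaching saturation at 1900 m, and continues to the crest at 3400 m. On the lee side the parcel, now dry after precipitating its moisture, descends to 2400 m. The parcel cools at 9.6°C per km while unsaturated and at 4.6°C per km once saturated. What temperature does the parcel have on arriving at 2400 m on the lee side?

19.68°C

From 1200 m to 1900 m (dry): cools by 9.6 × 0.7 = 6.72°C, giving 16.98°C.
From 1900 m to 3400 m (saturated): cools by 4.6 × 1.5 = 6.9°C, giving 10.08°C.
From 3400 m to 2400 m (dry descent): warms by 9.6 × 1 = 9.6°C, giving 19.68°C.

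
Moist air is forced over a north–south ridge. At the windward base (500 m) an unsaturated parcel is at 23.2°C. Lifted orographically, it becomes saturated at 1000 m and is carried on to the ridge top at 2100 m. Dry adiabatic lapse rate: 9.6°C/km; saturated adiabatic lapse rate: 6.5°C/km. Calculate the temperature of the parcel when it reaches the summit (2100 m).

11.25°C

500–1000 m, dry: Δz = 0.5 km ⇒ ΔT = -4.8°C; T = 18.4°C
1000–2100 m, saturated: Δz = 1.1 km ⇒ ΔT = -7.15°C; T = 11.25°C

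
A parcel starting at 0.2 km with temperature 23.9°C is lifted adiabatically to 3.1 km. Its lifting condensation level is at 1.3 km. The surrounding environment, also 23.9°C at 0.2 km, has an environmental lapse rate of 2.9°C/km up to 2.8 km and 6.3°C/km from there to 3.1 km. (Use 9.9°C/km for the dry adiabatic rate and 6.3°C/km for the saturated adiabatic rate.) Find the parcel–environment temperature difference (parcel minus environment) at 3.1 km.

-12.8°C (parcel cooler than environment)

Parcel:
  200 → 1300 m (dry, 9.9°C/km): ΔT = -9.9 × 1.1 = -10.89°C → T = 13.01°C
  1300 → 3100 m (saturated, 6.3°C/km): ΔT = -6.3 × 1.8 = -11.34°C → T = 1.67°C
Environment:
  200 → 2800 m (environment, lower layer, 2.9°C/km): ΔT = -2.9 × 2.6 = -7.54°C → T = 16.36°C
  2800 → 3100 m (environment, upper layer, 6.3°C/km): ΔT = -6.3 × 0.3 = -1.89°C → T = 14.47°C
T_parcel − T_env = 1.67 − 14.47 = -12.8°C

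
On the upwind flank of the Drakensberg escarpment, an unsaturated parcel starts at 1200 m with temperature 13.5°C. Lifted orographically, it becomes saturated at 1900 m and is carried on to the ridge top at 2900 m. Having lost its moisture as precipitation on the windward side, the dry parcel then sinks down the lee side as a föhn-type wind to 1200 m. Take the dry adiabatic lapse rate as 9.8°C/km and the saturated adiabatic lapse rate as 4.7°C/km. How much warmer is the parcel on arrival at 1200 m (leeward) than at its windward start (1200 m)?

Dry to 1900 m: -9.8 × 0.7 km = -6.86°C, so T = 6.64°C.
Saturated to 2900 m: -4.7 × 1 km = -4.7°C, so T = 1.94°C.
Dry descent to 1200 m: +9.8 × 1.7 km = +16.66°C, so T = 18.6°C.
Net change vs windward start: 18.6 − 13.5 = +5.1°C

+5.1°C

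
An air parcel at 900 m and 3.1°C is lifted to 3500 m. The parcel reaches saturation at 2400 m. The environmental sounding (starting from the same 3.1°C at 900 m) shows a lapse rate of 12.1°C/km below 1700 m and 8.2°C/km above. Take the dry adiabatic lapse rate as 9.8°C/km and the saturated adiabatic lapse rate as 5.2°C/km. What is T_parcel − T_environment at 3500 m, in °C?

Parcel:
  From 900 m to 2400 m (dry): cools by 9.8 × 1.5 = 14.7°C, giving -11.6°C.
  From 2400 m to 3500 m (saturated): cools by 5.2 × 1.1 = 5.72°C, giving -17.32°C.
Environment:
  From 900 m to 1700 m (environment, lower layer): cools by 12.1 × 0.8 = 9.68°C, giving -6.58°C.
  From 1700 m to 3500 m (environment, upper layer): cools by 8.2 × 1.8 = 14.76°C, giving -21.34°C.
T_parcel − T_env = -17.32 − (-21.34) = +4.02°C

+4.02°C (parcel warmer than environment)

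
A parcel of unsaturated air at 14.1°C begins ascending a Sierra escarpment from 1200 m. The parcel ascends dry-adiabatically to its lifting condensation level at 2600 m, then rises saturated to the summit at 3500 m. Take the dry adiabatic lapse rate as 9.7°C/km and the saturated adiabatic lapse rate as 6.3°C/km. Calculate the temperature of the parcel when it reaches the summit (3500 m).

1200–2600 m, dry: Δz = 1.4 km ⇒ ΔT = -13.58°C; T = 0.52°C
2600–3500 m, saturated: Δz = 0.9 km ⇒ ΔT = -5.67°C; T = -5.15°C

-5.15°C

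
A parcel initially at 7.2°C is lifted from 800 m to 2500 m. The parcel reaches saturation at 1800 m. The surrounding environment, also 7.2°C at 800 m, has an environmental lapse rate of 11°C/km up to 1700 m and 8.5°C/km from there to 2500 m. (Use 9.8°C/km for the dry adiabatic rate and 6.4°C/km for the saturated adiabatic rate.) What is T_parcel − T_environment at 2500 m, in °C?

+2.42°C (parcel warmer than environment)

Parcel:
  From 800 m to 1800 m (dry): cools by 9.8 × 1 = 9.8°C, giving -2.6°C.
  From 1800 m to 2500 m (saturated): cools by 6.4 × 0.7 = 4.48°C, giving -7.08°C.
Environment:
  From 800 m to 1700 m (environment, lower layer): cools by 11 × 0.9 = 9.9°C, giving -2.7°C.
  From 1700 m to 2500 m (environment, upper layer): cools by 8.5 × 0.8 = 6.8°C, giving -9.5°C.
T_parcel − T_env = -7.08 − (-9.5) = +2.42°C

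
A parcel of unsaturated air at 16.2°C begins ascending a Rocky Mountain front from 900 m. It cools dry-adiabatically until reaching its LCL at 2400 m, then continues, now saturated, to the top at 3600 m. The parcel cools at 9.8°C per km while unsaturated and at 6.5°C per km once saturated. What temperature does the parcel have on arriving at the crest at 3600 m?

-6.3°C

From 900 m to 2400 m (dry): cools by 9.8 × 1.5 = 14.7°C, giving 1.5°C.
From 2400 m to 3600 m (saturated): cools by 6.5 × 1.2 = 7.8°C, giving -6.3°C.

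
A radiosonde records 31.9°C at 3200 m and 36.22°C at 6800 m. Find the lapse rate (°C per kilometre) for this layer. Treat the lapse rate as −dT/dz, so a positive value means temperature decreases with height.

-1.2°C/km

Γ = −ΔT/Δz = (31.9 − 36.22) / (6800 − 3200) m
  = -4.32°C / 3.6 km = -1.2°C/km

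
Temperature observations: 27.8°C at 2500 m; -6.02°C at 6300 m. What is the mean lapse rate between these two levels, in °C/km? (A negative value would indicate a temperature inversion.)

Γ = −ΔT/Δz = (27.8 − (-6.02)) / (6300 − 2500) m
  = 33.82°C / 3.8 km = 8.9°C/km

8.9°C/km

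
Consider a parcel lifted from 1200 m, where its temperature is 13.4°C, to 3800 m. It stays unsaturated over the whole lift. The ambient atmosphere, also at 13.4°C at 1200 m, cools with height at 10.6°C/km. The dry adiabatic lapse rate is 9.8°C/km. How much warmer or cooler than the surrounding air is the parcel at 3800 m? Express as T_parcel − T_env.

Parcel:
  1200–3800 m, dry: Δz = 2.6 km ⇒ ΔT = -25.48°C; T = -12.08°C
Environment:
  1200–3800 m, environment: Δz = 2.6 km ⇒ ΔT = -27.56°C; T = -14.16°C
T_parcel − T_env = -12.08 − (-14.16) = +2.08°C

+2.08°C (parcel warmer than environment)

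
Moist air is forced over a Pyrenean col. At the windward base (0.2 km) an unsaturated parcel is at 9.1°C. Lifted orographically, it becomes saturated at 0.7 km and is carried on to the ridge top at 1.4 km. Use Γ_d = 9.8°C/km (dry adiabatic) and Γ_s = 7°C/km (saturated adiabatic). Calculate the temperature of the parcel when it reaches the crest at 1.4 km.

200–700 m, dry: Δz = 0.5 km ⇒ ΔT = -4.9°C; T = 4.2°C
700–1400 m, saturated: Δz = 0.7 km ⇒ ΔT = -4.9°C; T = -0.7°C

-0.7°C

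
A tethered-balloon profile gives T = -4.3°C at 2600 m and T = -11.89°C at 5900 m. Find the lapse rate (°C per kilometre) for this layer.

Γ = −ΔT/Δz = (-4.3 − (-11.89)) / (5900 − 2600) m
  = 7.59°C / 3.3 km = 2.3°C/km

2.3°C/km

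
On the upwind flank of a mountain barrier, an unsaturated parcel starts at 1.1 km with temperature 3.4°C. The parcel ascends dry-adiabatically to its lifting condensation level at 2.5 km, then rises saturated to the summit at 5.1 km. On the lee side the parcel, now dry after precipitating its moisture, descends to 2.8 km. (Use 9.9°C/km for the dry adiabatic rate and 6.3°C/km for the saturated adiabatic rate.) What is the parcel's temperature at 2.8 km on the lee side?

1100 → 2500 m (dry, 9.9°C/km): ΔT = -9.9 × 1.4 = -13.86°C → T = -10.46°C
2500 → 5100 m (saturated, 6.3°C/km): ΔT = -6.3 × 2.6 = -16.38°C → T = -26.84°C
5100 → 2800 m (dry descent, 9.9°C/km): ΔT = +9.9 × 2.3 = +22.77°C → T = -4.07°C

-4.07°C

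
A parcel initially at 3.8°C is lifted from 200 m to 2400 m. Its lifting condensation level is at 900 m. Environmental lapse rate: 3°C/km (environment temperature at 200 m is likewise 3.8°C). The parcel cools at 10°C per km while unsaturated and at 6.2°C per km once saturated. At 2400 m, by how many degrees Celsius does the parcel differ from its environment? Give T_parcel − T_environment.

Parcel:
  Dry to 900 m: -10 × 0.7 km = -7°C, so T = -3.2°C.
  Saturated to 2400 m: -6.2 × 1.5 km = -9.3°C, so T = -12.5°C.
Environment:
  Environment to 2400 m: -3 × 2.2 km = -6.6°C, so T = -2.8°C.
T_parcel − T_env = -12.5 − (-2.8) = -9.7°C

-9.7°C (parcel cooler than environment)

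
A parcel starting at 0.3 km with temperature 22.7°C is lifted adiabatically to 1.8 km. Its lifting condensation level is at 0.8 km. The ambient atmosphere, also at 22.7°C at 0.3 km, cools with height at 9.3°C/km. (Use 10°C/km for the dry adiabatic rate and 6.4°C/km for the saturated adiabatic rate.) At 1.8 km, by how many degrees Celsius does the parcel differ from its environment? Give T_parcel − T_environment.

Parcel:
  300–800 m, dry: Δz = 0.5 km ⇒ ΔT = -5°C; T = 17.7°C
  800–1800 m, saturated: Δz = 1 km ⇒ ΔT = -6.4°C; T = 11.3°C
Environment:
  300–1800 m, environment: Δz = 1.5 km ⇒ ΔT = -13.95°C; T = 8.75°C
T_parcel − T_env = 11.3 − 8.75 = +2.55°C

+2.55°C (parcel warmer than environment)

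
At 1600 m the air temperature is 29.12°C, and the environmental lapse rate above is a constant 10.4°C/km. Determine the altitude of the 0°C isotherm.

4400 m

Height above start = (29.12 − 0) / 10.4 = 2.8 km
Altitude = 1600 m + 2800 m = 4400 m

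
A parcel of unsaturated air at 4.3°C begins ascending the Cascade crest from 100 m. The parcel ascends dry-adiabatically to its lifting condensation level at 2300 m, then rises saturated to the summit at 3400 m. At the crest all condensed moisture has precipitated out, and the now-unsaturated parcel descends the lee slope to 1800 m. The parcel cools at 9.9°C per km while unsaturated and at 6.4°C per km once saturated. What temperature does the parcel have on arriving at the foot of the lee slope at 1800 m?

100 → 2300 m (dry, 9.9°C/km): ΔT = -9.9 × 2.2 = -21.78°C → T = -17.48°C
2300 → 3400 m (saturated, 6.4°C/km): ΔT = -6.4 × 1.1 = -7.04°C → T = -24.52°C
3400 → 1800 m (dry descent, 9.9°C/km): ΔT = +9.9 × 1.6 = +15.84°C → T = -8.68°C

-8.68°C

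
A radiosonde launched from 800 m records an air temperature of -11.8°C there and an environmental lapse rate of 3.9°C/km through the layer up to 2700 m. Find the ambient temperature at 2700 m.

-19.21°C

From 800 m to 2700 m (environmental): cools by 3.9 × 1.9 = 7.41°C, giving -19.21°C.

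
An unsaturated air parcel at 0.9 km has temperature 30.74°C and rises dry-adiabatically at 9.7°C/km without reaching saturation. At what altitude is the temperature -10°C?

Height above start = (30.74 − (-10)) / 9.7 = 4.2 km
Altitude = 900 m + 4200 m = 5100 m

5.1 km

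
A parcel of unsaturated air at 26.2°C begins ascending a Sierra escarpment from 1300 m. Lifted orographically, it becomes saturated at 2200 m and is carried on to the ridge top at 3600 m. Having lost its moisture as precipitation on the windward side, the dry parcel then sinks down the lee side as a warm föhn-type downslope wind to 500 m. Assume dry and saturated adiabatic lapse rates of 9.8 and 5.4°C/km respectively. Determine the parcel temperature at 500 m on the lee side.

From 1300 m to 2200 m (dry): cools by 9.8 × 0.9 = 8.82°C, giving 17.38°C.
From 2200 m to 3600 m (saturated): cools by 5.4 × 1.4 = 7.56°C, giving 9.82°C.
From 3600 m to 500 m (dry descent): warms by 9.8 × 3.1 = 30.38°C, giving 40.2°C.

40.2°C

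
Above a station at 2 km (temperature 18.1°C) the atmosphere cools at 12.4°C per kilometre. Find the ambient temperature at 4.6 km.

From 2000 m to 4600 m (environmental): cools by 12.4 × 2.6 = 32.24°C, giving -14.14°C.

-14.14°C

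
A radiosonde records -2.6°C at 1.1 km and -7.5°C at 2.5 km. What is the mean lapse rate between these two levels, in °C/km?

Γ = −ΔT/Δz = (-2.6 − (-7.5)) / (2500 − 1100) m
  = 4.9°C / 1.4 km = 3.5°C/km

3.5°C/km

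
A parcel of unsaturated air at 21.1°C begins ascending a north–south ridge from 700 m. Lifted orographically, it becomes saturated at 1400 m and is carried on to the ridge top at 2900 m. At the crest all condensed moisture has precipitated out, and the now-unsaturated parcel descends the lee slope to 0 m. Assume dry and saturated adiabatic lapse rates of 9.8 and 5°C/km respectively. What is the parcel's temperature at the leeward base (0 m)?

35.16°C

Dry to 1400 m: -9.8 × 0.7 km = -6.86°C, so T = 14.24°C.
Saturated to 2900 m: -5 × 1.5 km = -7.5°C, so T = 6.74°C.
Dry descent to 0 m: +9.8 × 2.9 km = +28.42°C, so T = 35.16°C.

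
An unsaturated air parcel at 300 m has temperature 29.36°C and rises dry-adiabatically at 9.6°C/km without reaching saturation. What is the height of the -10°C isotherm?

4400 m

Height above start = (29.36 − (-10)) / 9.6 = 4.1 km
Altitude = 300 m + 4100 m = 4400 m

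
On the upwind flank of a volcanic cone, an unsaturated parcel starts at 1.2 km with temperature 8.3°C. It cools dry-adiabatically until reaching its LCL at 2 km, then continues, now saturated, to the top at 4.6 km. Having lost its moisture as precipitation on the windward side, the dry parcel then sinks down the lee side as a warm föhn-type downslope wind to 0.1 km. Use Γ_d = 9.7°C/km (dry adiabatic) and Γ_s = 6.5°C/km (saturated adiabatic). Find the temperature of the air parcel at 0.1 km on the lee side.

1200–2000 m, dry: Δz = 0.8 km ⇒ ΔT = -7.76°C; T = 0.54°C
2000–4600 m, saturated: Δz = 2.6 km ⇒ ΔT = -16.9°C; T = -16.36°C
4600–100 m, dry descent: Δz = 4.5 km ⇒ ΔT = +43.65°C; T = 27.29°C

27.29°C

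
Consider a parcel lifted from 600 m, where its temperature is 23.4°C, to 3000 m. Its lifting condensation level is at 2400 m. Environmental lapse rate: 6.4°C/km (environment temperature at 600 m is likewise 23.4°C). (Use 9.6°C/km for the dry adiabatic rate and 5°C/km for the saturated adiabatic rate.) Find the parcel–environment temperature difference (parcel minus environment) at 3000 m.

Parcel:
  600–2400 m, dry: Δz = 1.8 km ⇒ ΔT = -17.28°C; T = 6.12°C
  2400–3000 m, saturated: Δz = 0.6 km ⇒ ΔT = -3°C; T = 3.12°C
Environment:
  600–3000 m, environment: Δz = 2.4 km ⇒ ΔT = -15.36°C; T = 8.04°C
T_parcel − T_env = 3.12 − 8.04 = -4.92°C

-4.92°C (parcel cooler than environment)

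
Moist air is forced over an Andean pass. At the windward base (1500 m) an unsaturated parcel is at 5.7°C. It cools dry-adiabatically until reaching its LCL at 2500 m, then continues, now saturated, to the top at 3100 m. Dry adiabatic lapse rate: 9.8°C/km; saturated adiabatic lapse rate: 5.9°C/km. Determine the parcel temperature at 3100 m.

-7.64°C

1500 → 2500 m (dry, 9.8°C/km): ΔT = -9.8 × 1 = -9.8°C → T = -4.1°C
2500 → 3100 m (saturated, 5.9°C/km): ΔT = -5.9 × 0.6 = -3.54°C → T = -7.64°C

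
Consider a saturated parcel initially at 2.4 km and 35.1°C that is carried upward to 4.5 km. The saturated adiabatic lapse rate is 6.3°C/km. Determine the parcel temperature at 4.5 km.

21.87°C

2400 → 4500 m (saturated adiabatic, 6.3°C/km): ΔT = -6.3 × 2.1 = -13.23°C → T = 21.87°C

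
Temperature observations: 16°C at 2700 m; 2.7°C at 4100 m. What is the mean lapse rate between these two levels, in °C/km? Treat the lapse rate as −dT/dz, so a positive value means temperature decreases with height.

Γ = −ΔT/Δz = (16 − 2.7) / (4100 − 2700) m
  = 13.3°C / 1.4 km = 9.5°C/km

9.5°C/km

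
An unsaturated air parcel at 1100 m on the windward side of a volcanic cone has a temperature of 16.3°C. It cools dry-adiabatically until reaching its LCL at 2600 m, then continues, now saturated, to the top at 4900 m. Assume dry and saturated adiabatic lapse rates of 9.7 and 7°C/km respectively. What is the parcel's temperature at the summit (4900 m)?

1100 → 2600 m (dry, 9.7°C/km): ΔT = -9.7 × 1.5 = -14.55°C → T = 1.75°C
2600 → 4900 m (saturated, 7°C/km): ΔT = -7 × 2.3 = -16.1°C → T = -14.35°C

-14.35°C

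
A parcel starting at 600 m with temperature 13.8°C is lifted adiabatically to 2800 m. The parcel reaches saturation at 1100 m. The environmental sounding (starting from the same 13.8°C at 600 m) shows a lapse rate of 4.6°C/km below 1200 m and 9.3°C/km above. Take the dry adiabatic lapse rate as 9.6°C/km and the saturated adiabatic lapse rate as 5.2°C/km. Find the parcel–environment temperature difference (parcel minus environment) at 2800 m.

Parcel:
  600–1100 m, dry: Δz = 0.5 km ⇒ ΔT = -4.8°C; T = 9°C
  1100–2800 m, saturated: Δz = 1.7 km ⇒ ΔT = -8.84°C; T = 0.16°C
Environment:
  600–1200 m, environment, lower layer: Δz = 0.6 km ⇒ ΔT = -2.76°C; T = 11.04°C
  1200–2800 m, environment, upper layer: Δz = 1.6 km ⇒ ΔT = -14.88°C; T = -3.84°C
T_parcel − T_env = 0.16 − (-3.84) = +4°C

+4°C (parcel warmer than environment)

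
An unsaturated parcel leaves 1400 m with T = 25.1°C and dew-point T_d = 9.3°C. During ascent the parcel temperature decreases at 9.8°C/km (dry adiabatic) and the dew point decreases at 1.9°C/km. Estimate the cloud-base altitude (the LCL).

T and T_d converge at 9.8 − 1.9 = 7.9°C per km
Height above start = (25.1 − 9.3) / 7.9 = 2 km
LCL altitude = 1400 m + 2000 m = 3400 m

3400 m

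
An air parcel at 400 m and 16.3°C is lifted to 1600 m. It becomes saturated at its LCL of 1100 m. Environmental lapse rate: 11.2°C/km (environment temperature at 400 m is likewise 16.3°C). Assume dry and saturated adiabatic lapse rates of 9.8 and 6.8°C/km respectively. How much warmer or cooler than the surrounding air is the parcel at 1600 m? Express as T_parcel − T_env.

Parcel:
  Dry to 1100 m: -9.8 × 0.7 km = -6.86°C, so T = 9.44°C.
  Saturated to 1600 m: -6.8 × 0.5 km = -3.4°C, so T = 6.04°C.
Environment:
  Environment to 1600 m: -11.2 × 1.2 km = -13.44°C, so T = 2.86°C.
T_parcel − T_env = 6.04 − 2.86 = +3.18°C

+3.18°C (parcel warmer than environment)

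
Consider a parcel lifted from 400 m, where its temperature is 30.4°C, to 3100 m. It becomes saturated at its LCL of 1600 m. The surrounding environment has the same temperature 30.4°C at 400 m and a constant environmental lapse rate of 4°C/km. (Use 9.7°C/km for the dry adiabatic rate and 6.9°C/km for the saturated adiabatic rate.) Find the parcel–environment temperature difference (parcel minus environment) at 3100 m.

Parcel:
  400–1600 m, dry: Δz = 1.2 km ⇒ ΔT = -11.64°C; T = 18.76°C
  1600–3100 m, saturated: Δz = 1.5 km ⇒ ΔT = -10.35°C; T = 8.41°C
Environment:
  400–3100 m, environment: Δz = 2.7 km ⇒ ΔT = -10.8°C; T = 19.6°C
T_parcel − T_env = 8.41 − 19.6 = -11.19°C

-11.19°C (parcel cooler than environment)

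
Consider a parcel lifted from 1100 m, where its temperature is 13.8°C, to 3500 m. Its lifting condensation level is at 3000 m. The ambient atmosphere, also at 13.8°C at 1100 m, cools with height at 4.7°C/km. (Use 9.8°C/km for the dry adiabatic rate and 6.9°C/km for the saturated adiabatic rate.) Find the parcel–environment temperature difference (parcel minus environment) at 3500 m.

Parcel:
  Dry to 3000 m: -9.8 × 1.9 km = -18.62°C, so T = -4.82°C.
  Saturated to 3500 m: -6.9 × 0.5 km = -3.45°C, so T = -8.27°C.
Environment:
  Environment to 3500 m: -4.7 × 2.4 km = -11.28°C, so T = 2.52°C.
T_parcel − T_env = -8.27 − 2.52 = -10.79°C

-10.79°C (parcel cooler than environment)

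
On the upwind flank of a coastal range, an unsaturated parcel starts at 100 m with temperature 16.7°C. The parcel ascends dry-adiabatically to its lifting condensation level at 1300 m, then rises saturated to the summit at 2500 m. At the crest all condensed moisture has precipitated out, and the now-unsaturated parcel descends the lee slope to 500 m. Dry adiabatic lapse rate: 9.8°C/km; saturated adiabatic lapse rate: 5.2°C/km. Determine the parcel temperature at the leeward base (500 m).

100 → 1300 m (dry, 9.8°C/km): ΔT = -9.8 × 1.2 = -11.76°C → T = 4.94°C
1300 → 2500 m (saturated, 5.2°C/km): ΔT = -5.2 × 1.2 = -6.24°C → T = -1.3°C
2500 → 500 m (dry descent, 9.8°C/km): ΔT = +9.8 × 2 = +19.6°C → T = 18.3°C

18.3°C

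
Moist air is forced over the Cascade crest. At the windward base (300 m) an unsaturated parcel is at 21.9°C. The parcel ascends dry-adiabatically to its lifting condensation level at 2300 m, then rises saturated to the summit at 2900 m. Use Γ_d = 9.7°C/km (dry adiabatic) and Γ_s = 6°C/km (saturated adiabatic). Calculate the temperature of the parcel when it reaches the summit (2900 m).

From 300 m to 2300 m (dry): cools by 9.7 × 2 = 19.4°C, giving 2.5°C.
From 2300 m to 2900 m (saturated): cools by 6 × 0.6 = 3.6°C, giving -1.1°C.

-1.1°C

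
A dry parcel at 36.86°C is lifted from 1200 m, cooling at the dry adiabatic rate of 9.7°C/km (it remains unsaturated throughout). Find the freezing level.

5000 m

Height above start = (36.86 − 0) / 9.7 = 3.8 km
Altitude = 1200 m + 3800 m = 5000 m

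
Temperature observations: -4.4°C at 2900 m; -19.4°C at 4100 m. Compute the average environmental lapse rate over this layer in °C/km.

12.5°C/km

Γ = −ΔT/Δz = (-4.4 − (-19.4)) / (4100 − 2900) m
  = 15°C / 1.2 km = 12.5°C/km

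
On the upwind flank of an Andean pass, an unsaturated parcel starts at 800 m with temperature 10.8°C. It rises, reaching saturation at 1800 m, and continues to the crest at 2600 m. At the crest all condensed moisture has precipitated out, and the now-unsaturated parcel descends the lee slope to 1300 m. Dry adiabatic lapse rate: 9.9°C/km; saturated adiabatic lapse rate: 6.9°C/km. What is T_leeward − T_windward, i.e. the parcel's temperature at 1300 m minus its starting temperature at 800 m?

800 → 1800 m (dry, 9.9°C/km): ΔT = -9.9 × 1 = -9.9°C → T = 0.9°C
1800 → 2600 m (saturated, 6.9°C/km): ΔT = -6.9 × 0.8 = -5.52°C → T = -4.62°C
2600 → 1300 m (dry descent, 9.9°C/km): ΔT = +9.9 × 1.3 = +12.87°C → T = 8.25°C
Net change vs windward start: 8.25 − 10.8 = -2.55°C

-2.55°C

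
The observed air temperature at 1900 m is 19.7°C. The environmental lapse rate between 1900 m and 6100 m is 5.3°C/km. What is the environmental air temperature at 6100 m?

-2.56°C

1900 → 6100 m (environmental, 5.3°C/km): ΔT = -5.3 × 4.2 = -22.26°C → T = -2.56°C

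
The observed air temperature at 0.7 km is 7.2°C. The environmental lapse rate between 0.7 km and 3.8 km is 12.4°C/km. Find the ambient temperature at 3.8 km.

From 700 m to 3800 m (environmental): cools by 12.4 × 3.1 = 38.44°C, giving -31.24°C.

-31.24°C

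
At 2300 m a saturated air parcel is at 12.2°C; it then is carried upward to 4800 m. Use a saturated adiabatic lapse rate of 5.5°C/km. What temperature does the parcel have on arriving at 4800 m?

-1.55°C

2300 → 4800 m (saturated adiabatic, 5.5°C/km): ΔT = -5.5 × 2.5 = -13.75°C → T = -1.55°C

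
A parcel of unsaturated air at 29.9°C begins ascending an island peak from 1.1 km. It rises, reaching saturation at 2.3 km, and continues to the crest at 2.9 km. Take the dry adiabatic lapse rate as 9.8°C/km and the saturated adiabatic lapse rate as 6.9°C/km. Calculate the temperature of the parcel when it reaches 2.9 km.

14°C

1100–2300 m, dry: Δz = 1.2 km ⇒ ΔT = -11.76°C; T = 18.14°C
2300–2900 m, saturated: Δz = 0.6 km ⇒ ΔT = -4.14°C; T = 14°C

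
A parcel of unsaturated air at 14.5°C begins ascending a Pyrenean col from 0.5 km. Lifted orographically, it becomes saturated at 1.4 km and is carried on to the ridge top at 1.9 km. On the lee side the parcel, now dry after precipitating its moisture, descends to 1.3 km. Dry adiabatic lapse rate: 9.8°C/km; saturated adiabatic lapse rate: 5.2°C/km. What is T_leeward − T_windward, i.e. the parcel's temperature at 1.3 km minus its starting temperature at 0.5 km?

-5.54°C

500–1400 m, dry: Δz = 0.9 km ⇒ ΔT = -8.82°C; T = 5.68°C
1400–1900 m, saturated: Δz = 0.5 km ⇒ ΔT = -2.6°C; T = 3.08°C
1900–1300 m, dry descent: Δz = 0.6 km ⇒ ΔT = +5.88°C; T = 8.96°C
Net change vs windward start: 8.96 − 14.5 = -5.54°C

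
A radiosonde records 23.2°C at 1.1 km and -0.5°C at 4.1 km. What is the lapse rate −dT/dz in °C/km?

Γ = −ΔT/Δz = (23.2 − (-0.5)) / (4100 − 1100) m
  = 23.7°C / 3 km = 7.9°C/km

7.9°C/km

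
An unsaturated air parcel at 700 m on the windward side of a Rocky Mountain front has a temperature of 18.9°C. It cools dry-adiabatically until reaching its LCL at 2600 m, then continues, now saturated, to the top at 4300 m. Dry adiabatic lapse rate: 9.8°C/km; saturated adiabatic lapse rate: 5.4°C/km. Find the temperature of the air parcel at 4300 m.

-8.9°C

700 → 2600 m (dry, 9.8°C/km): ΔT = -9.8 × 1.9 = -18.62°C → T = 0.28°C
2600 → 4300 m (saturated, 5.4°C/km): ΔT = -5.4 × 1.7 = -9.18°C → T = -8.9°C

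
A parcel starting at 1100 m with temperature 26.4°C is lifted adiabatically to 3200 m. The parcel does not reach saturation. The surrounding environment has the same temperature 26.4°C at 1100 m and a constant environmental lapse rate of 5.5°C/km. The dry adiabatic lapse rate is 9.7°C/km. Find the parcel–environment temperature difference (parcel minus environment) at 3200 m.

-8.82°C (parcel cooler than environment)

Parcel:
  1100–3200 m, dry: Δz = 2.1 km ⇒ ΔT = -20.37°C; T = 6.03°C
Environment:
  1100–3200 m, environment: Δz = 2.1 km ⇒ ΔT = -11.55°C; T = 14.85°C
T_parcel − T_env = 6.03 − 14.85 = -8.82°C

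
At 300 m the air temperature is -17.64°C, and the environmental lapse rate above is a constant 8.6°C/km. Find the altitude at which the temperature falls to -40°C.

2900 m

Height above start = (-17.64 − (-40)) / 8.6 = 2.6 km
Altitude = 300 m + 2600 m = 2900 m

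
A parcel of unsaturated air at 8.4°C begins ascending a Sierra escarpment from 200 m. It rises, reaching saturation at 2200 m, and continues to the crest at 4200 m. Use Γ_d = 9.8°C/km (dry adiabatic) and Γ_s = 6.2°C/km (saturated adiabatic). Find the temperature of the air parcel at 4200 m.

200 → 2200 m (dry, 9.8°C/km): ΔT = -9.8 × 2 = -19.6°C → T = -11.2°C
2200 → 4200 m (saturated, 6.2°C/km): ΔT = -6.2 × 2 = -12.4°C → T = -23.6°C

-23.6°C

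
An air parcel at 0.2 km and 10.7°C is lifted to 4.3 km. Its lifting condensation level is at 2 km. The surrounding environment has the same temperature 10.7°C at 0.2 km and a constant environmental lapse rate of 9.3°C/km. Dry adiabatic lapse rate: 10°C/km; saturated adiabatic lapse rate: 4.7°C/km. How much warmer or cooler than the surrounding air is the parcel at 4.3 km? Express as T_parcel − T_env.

Parcel:
  From 200 m to 2000 m (dry): cools by 10 × 1.8 = 18°C, giving -7.3°C.
  From 2000 m to 4300 m (saturated): cools by 4.7 × 2.3 = 10.81°C, giving -18.11°C.
Environment:
  From 200 m to 4300 m (environment): cools by 9.3 × 4.1 = 38.13°C, giving -27.43°C.
T_parcel − T_env = -18.11 − (-27.43) = +9.32°C

+9.32°C (parcel warmer than environment)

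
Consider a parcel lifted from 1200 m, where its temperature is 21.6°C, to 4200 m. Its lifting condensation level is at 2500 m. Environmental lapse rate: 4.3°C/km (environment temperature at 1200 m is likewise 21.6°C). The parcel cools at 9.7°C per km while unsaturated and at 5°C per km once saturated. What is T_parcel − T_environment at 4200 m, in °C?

Parcel:
  1200–2500 m, dry: Δz = 1.3 km ⇒ ΔT = -12.61°C; T = 8.99°C
  2500–4200 m, saturated: Δz = 1.7 km ⇒ ΔT = -8.5°C; T = 0.49°C
Environment:
  1200–4200 m, environment: Δz = 3 km ⇒ ΔT = -12.9°C; T = 8.7°C
T_parcel − T_env = 0.49 − 8.7 = -8.21°C

-8.21°C (parcel cooler than environment)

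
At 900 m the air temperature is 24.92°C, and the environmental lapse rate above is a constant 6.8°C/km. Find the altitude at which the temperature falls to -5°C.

Height above start = (24.92 − (-5)) / 6.8 = 4.4 km
Altitude = 900 m + 4400 m = 5300 m

5300 m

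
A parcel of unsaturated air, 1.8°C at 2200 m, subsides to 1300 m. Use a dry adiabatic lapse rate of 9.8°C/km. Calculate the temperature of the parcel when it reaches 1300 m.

10.62°C

Dry adiabatic to 1300 m: +9.8 × 0.9 km = +8.82°C, so T = 10.62°C.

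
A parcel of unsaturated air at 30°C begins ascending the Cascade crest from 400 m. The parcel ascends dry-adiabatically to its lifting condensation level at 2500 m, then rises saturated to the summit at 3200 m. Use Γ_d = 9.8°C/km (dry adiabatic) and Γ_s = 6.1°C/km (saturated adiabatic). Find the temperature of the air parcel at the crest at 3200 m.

400 → 2500 m (dry, 9.8°C/km): ΔT = -9.8 × 2.1 = -20.58°C → T = 9.42°C
2500 → 3200 m (saturated, 6.1°C/km): ΔT = -6.1 × 0.7 = -4.27°C → T = 5.15°C

5.15°C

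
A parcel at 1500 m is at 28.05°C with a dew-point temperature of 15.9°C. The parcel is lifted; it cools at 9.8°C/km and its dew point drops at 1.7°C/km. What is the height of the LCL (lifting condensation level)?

T and T_d converge at 9.8 − 1.7 = 8.1°C per km
Height above start = (28.05 − 15.9) / 8.1 = 1.5 km
LCL altitude = 1500 m + 1500 m = 3000 m

3000 m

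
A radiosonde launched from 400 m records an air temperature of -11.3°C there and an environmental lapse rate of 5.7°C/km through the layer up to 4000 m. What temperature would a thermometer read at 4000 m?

-31.82°C

400–4000 m, environmental: Δz = 3.6 km ⇒ ΔT = -20.52°C; T = -31.82°C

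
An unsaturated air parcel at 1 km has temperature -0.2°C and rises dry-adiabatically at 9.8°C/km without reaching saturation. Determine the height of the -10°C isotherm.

Height above start = (-0.2 − (-10)) / 9.8 = 1 km
Altitude = 1000 m + 1000 m = 2000 m

2 km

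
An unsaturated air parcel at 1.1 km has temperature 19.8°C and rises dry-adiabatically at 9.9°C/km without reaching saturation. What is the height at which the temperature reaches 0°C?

3.1 km

Height above start = (19.8 − 0) / 9.9 = 2 km
Altitude = 1100 m + 2000 m = 3100 m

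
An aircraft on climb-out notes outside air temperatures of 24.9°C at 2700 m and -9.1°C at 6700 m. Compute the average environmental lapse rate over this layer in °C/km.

8.5°C/km

Γ = −ΔT/Δz = (24.9 − (-9.1)) / (6700 − 2700) m
  = 34°C / 4 km = 8.5°C/km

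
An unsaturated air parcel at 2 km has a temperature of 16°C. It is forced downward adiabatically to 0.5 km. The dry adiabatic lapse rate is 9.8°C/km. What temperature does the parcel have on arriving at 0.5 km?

2000–500 m, dry adiabatic: Δz = 1.5 km ⇒ ΔT = +14.7°C; T = 30.7°C

30.7°C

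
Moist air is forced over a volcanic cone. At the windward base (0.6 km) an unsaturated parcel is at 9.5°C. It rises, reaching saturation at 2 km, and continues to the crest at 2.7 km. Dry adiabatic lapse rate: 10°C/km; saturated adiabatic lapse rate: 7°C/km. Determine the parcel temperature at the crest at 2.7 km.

Dry to 2000 m: -10 × 1.4 km = -14°C, so T = -4.5°C.
Saturated to 2700 m: -7 × 0.7 km = -4.9°C, so T = -9.4°C.

-9.4°C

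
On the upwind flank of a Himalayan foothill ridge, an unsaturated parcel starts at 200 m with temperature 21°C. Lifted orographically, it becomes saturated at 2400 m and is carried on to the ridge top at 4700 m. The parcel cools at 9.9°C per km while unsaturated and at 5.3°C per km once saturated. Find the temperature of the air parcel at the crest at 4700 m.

-12.97°C

Dry to 2400 m: -9.9 × 2.2 km = -21.78°C, so T = -0.78°C.
Saturated to 4700 m: -5.3 × 2.3 km = -12.19°C, so T = -12.97°C.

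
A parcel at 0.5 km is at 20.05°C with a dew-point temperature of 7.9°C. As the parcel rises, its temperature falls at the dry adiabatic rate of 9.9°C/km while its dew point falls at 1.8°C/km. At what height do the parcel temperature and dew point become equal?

2 km

T and T_d converge at 9.9 − 1.8 = 8.1°C per km
Height above start = (20.05 − 7.9) / 8.1 = 1.5 km
LCL altitude = 500 m + 1500 m = 2000 m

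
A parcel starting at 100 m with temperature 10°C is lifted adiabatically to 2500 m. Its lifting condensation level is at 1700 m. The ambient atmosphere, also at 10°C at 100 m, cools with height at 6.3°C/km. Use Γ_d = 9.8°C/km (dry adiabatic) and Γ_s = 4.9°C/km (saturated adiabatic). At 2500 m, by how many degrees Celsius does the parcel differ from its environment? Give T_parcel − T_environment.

Parcel:
  Dry to 1700 m: -9.8 × 1.6 km = -15.68°C, so T = -5.68°C.
  Saturated to 2500 m: -4.9 × 0.8 km = -3.92°C, so T = -9.6°C.
Environment:
  Environment to 2500 m: -6.3 × 2.4 km = -15.12°C, so T = -5.12°C.
T_parcel − T_env = -9.6 − (-5.12) = -4.48°C

-4.48°C (parcel cooler than environment)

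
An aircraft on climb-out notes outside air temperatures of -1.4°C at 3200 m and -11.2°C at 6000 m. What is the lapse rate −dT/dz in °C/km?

Γ = −ΔT/Δz = (-1.4 − (-11.2)) / (6000 − 3200) m
  = 9.8°C / 2.8 km = 3.5°C/km

3.5°C/km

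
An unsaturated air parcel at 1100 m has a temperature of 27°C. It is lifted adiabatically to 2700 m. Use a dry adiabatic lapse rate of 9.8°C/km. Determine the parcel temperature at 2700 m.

11.32°C

1100–2700 m, dry adiabatic: Δz = 1.6 km ⇒ ΔT = -15.68°C; T = 11.32°C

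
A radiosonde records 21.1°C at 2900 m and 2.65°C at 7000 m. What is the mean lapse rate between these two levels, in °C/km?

4.5°C/km

Γ = −ΔT/Δz = (21.1 − 2.65) / (7000 − 2900) m
  = 18.45°C / 4.1 km = 4.5°C/km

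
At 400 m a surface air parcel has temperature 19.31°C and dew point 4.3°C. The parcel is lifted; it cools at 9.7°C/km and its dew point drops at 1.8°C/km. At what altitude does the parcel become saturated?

T and T_d converge at 9.7 − 1.8 = 7.9°C per km
Height above start = (19.31 − 4.3) / 7.9 = 1.9 km
LCL altitude = 400 m + 1900 m = 2300 m

2300 m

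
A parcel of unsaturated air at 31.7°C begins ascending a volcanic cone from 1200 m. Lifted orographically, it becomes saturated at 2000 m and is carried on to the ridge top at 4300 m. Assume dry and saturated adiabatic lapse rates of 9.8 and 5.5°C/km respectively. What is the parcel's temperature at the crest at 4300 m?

11.21°C

1200 → 2000 m (dry, 9.8°C/km): ΔT = -9.8 × 0.8 = -7.84°C → T = 23.86°C
2000 → 4300 m (saturated, 5.5°C/km): ΔT = -5.5 × 2.3 = -12.65°C → T = 11.21°C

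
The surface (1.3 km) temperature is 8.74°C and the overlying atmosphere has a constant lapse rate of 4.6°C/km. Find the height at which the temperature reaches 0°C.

Height above start = (8.74 − 0) / 4.6 = 1.9 km
Altitude = 1300 m + 1900 m = 3200 m

3.2 km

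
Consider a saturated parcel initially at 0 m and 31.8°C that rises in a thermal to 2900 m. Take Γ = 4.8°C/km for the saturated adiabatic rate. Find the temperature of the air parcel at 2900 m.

0–2900 m, saturated adiabatic: Δz = 2.9 km ⇒ ΔT = -13.92°C; T = 17.88°C

17.88°C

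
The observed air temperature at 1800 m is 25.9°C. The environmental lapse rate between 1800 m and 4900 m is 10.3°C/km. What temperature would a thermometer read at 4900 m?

From 1800 m to 4900 m (environmental): cools by 10.3 × 3.1 = 31.93°C, giving -6.03°C.

-6.03°C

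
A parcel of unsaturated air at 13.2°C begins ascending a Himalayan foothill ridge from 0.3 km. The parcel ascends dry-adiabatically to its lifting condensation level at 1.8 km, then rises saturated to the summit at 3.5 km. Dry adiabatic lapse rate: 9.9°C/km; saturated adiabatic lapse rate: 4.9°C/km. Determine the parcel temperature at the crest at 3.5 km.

-9.98°C

300–1800 m, dry: Δz = 1.5 km ⇒ ΔT = -14.85°C; T = -1.65°C
1800–3500 m, saturated: Δz = 1.7 km ⇒ ΔT = -8.33°C; T = -9.98°C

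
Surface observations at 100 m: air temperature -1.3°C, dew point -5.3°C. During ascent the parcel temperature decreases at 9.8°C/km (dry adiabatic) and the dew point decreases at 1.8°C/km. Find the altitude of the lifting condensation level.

600 m

T and T_d converge at 9.8 − 1.8 = 8°C per km
Height above start = (-1.3 − (-5.3)) / 8 = 0.5 km
LCL altitude = 100 m + 500 m = 600 m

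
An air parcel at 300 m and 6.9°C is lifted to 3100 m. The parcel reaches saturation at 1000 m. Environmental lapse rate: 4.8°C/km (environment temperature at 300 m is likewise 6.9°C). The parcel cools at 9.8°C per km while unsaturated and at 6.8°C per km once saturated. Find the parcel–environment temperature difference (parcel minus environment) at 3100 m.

-7.7°C (parcel cooler than environment)

Parcel:
  300 → 1000 m (dry, 9.8°C/km): ΔT = -9.8 × 0.7 = -6.86°C → T = 0.04°C
  1000 → 3100 m (saturated, 6.8°C/km): ΔT = -6.8 × 2.1 = -14.28°C → T = -14.24°C
Environment:
  300 → 3100 m (environment, 4.8°C/km): ΔT = -4.8 × 2.8 = -13.44°C → T = -6.54°C
T_parcel − T_env = -14.24 − (-6.54) = -7.7°C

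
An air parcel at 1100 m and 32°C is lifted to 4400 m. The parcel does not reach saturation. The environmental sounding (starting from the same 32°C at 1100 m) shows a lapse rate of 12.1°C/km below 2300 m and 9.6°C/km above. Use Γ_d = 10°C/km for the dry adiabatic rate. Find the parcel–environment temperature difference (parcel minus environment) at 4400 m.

Parcel:
  1100–4400 m, dry: Δz = 3.3 km ⇒ ΔT = -33°C; T = -1°C
Environment:
  1100–2300 m, environment, lower layer: Δz = 1.2 km ⇒ ΔT = -14.52°C; T = 17.48°C
  2300–4400 m, environment, upper layer: Δz = 2.1 km ⇒ ΔT = -20.16°C; T = -2.68°C
T_parcel − T_env = -1 − (-2.68) = +1.68°C

+1.68°C (parcel warmer than environment)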